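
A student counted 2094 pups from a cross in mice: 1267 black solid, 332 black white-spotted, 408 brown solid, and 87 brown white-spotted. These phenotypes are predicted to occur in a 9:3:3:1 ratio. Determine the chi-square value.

The 9:3:3:1 ratio has 16 parts, so with N = 2094 the expected counts are:
  black solid: 2094 × 9/16 = 1177.875
  black white-spotted: 2094 × 3/16 = 392.625
  brown solid: 2094 × 3/16 = 392.625
  brown white-spotted: 2094 × 1/16 = 130.875
χ² = Σ (O − E)² / E
  black solid: (1267 − 1177.875)² / 1177.875 = 6.7437
  black white-spotted: (332 − 392.625)² / 392.625 = 9.3611
  brown solid: (408 − 392.625)² / 392.625 = 0.6021
  brown white-spotted: (87 − 130.875)² / 130.875 = 14.7088
χ² = 6.7437 + 9.3611 + 0.6021 + 14.7088 = 31.4157 ≈ 31.416

31.416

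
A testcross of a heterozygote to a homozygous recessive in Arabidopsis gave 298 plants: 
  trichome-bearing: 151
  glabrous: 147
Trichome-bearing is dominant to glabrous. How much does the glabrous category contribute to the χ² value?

A testcross of a heterozygote (Aa × aa) gives a 1:1 phenotypic ratio.
Expected counts for N = 298 under a 1:1 ratio (total parts = 2):
  trichome-bearing: 298 × 1/2 = 149
  glabrous: 298 × 1/2 = 149
Contribution of glabrous: (147 − 149)² / 149 = 0.0268

0.027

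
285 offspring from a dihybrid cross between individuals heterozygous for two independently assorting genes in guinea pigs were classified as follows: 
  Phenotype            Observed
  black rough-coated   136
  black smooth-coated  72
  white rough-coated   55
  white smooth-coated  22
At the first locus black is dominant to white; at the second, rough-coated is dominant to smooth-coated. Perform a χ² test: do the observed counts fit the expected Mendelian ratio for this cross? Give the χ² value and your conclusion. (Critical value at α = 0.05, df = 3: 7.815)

11.165; not consistent

A dihybrid F₂ with independent assortment and complete dominance at both loci gives a 9:3:3:1 phenotypic ratio.
Total ratio parts = 16. Expected numbers out of 285:
  black rough-coated: 285 × 9/16 = 160.3125
  black smooth-coated: 285 × 3/16 = 53.4375
  white rough-coated: 285 × 3/16 = 53.4375
  white smooth-coated: 285 × 1/16 = 17.8125
χ² = Σ (O − E)² / E
  black rough-coated: (136 − 160.3125)² / 160.3125 = 3.6872
  black smooth-coated: (72 − 53.4375)² / 53.4375 = 6.4480
  white rough-coated: (55 − 53.4375)² / 53.4375 = 0.0457
  white smooth-coated: (22 − 17.8125)² / 17.8125 = 0.9844
χ² = 3.6872 + 6.4480 + 0.0457 + 0.9844 = 11.1653 ≈ 11.165
Degrees of freedom = 4 − 1 = 3; critical value at α = 0.05 is 7.815.
Since 11.165 > 7.815, we reject the null hypothesis — the data do not fit the 9:3:3:1 ratio.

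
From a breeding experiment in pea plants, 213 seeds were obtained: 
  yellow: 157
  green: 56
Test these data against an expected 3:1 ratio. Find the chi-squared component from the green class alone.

Total ratio parts = 4. Expected numbers out of 213:
  yellow: 213 × 3/4 = 159.75
  green: 213 × 1/4 = 53.25
Contribution of green: (56 − 53.25)² / 53.25 = 0.1420

0.142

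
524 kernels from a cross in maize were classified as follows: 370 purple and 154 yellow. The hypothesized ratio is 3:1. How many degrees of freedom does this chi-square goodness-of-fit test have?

A goodness-of-fit test with 2 phenotype classes has df = 2 − 1 = 1.

1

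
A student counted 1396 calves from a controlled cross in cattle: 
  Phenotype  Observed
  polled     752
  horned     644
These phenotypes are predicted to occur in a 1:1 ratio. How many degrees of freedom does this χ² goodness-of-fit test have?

A goodness-of-fit test with 2 phenotype classes has df = 2 − 1 = 1.

1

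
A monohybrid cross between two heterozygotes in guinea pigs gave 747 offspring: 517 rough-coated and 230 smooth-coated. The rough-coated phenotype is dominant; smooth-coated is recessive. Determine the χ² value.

13.355

For a monohybrid cross between heterozygotes with complete dominance, the expected phenotypic ratio is 3:1.
Expected counts for N = 747 under a 3:1 ratio (total parts = 4):
  rough-coated: 747 × 3/4 = 560.25
  smooth-coated: 747 × 1/4 = 186.75
χ² = Σ (O − E)² / E
  rough-coated: (517 − 560.25)² / 560.25 = 3.3388
  smooth-coated: (230 − 186.75)² / 186.75 = 10.0164
χ² = 3.3388 + 10.0164 = 13.3552 ≈ 13.355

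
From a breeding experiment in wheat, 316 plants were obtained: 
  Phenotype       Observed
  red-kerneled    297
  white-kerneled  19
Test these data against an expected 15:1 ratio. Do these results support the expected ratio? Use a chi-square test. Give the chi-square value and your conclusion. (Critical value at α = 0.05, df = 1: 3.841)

Under the 15:1 hypothesis (Σ ratio = 16, N = 316):
  red-kerneled: 316 × 15/16 = 296.25
  white-kerneled: 316 × 1/16 = 19.75
χ² = Σ (O − E)² / E
  red-kerneled: (297 − 296.25)² / 296.25 = 0.0019
  white-kerneled: (19 − 19.75)² / 19.75 = 0.0285
χ² = 0.0019 + 0.0285 = 0.0304 ≈ 0.030
Degrees of freedom = 2 − 1 = 1; critical value at α = 0.05 is 3.841.
Since 0.030 < 3.841, we fail to reject the null hypothesis — the data are consistent with the 15:1 ratio.

0.030; consistent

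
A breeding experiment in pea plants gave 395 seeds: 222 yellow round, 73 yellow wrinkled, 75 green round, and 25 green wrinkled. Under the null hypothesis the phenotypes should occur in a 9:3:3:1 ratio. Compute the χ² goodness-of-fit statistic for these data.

The 9:3:3:1 ratio has 16 parts, so with N = 395 the expected counts are:
  yellow round: 395 × 9/16 = 222.1875
  yellow wrinkled: 395 × 3/16 = 74.0625
  green round: 395 × 3/16 = 74.0625
  green wrinkled: 395 × 1/16 = 24.6875
χ² = Σ (O − E)² / E
  yellow round: (222 − 222.1875)² / 222.1875 = 0.0002
  yellow wrinkled: (73 − 74.0625)² / 74.0625 = 0.0152
  green round: (75 − 74.0625)² / 74.0625 = 0.0119
  green wrinkled: (25 − 24.6875)² / 24.6875 = 0.0040
χ² = 0.0002 + 0.0152 + 0.0119 + 0.0040 = 0.0313 ≈ 0.031

0.031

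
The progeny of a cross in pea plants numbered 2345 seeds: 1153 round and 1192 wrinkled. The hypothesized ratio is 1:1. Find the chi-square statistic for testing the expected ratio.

0.649

Expected counts for N = 2345 under a 1:1 ratio (total parts = 2):
  round: 2345 × 1/2 = 1172.5
  wrinkled: 2345 × 1/2 = 1172.5
χ² = Σ (O − E)² / E
  round: (1153 − 1172.5)² / 1172.5 = 0.3243
  wrinkled: (1192 − 1172.5)² / 1172.5 = 0.3243
χ² = 0.3243 + 0.3243 = 0.6486 ≈ 0.649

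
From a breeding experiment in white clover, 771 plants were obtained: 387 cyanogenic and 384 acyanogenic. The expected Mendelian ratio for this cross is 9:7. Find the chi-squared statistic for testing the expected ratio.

Total ratio parts = 16. Expected numbers out of 771:
  cyanogenic: 771 × 9/16 = 433.6875
  acyanogenic: 771 × 7/16 = 337.3125
χ² = Σ (O − E)² / E
  cyanogenic: (387 − 433.6875)² / 433.6875 = 5.0260
  acyanogenic: (384 − 337.3125)² / 337.3125 = 6.4620
χ² = 5.0260 + 6.4620 = 11.488

11.488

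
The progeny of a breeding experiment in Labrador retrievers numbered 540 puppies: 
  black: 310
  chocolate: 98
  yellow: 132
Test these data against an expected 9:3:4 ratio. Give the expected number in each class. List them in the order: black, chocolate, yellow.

303.75, 101.25, 135

The 9:3:4 ratio has 16 parts, so with N = 540 the expected counts are:
  black: 540 × 9/16 = 303.75
  chocolate: 540 × 3/16 = 101.25
  yellow: 540 × 4/16 = 135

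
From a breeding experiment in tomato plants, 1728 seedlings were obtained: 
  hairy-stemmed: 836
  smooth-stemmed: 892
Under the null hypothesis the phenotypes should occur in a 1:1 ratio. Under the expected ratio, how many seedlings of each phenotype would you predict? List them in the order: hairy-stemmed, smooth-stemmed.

864, 864

The 1:1 ratio has 2 parts, so with N = 1728 the expected counts are:
  hairy-stemmed: 1728 × 1/2 = 864
  smooth-stemmed: 1728 × 1/2 = 864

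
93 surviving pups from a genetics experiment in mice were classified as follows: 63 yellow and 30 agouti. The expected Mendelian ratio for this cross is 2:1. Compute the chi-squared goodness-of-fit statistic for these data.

Total ratio parts = 3. Expected numbers out of 93:
  yellow: 93 × 2/3 = 62
  agouti: 93 × 1/3 = 31
χ² = Σ (O − E)² / E
  yellow: (63 − 62)² / 62 = 0.0161
  agouti: (30 − 31)² / 31 = 0.0323
χ² = 0.0161 + 0.0323 = 0.0484 ≈ 0.048

0.048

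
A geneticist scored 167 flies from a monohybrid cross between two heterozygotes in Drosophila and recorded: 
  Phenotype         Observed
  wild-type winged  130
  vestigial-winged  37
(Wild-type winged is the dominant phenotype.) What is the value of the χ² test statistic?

For a monohybrid cross between heterozygotes with complete dominance, the expected phenotypic ratio is 3:1.
Expected counts for N = 167 under a 3:1 ratio (total parts = 4):
  wild-type winged: 167 × 3/4 = 125.25
  vestigial-winged: 167 × 1/4 = 41.75
χ² = Σ (O − E)² / E
  wild-type winged: (130 − 125.25)² / 125.25 = 0.1801
  vestigial-winged: (37 − 41.75)² / 41.75 = 0.5404
χ² = 0.1801 + 0.5404 = 0.7205 ≈ 0.721

0.721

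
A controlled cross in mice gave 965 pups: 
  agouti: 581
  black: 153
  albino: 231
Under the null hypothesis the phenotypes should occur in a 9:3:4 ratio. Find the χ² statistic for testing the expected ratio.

7.436

The 9:3:4 ratio has 16 parts, so with N = 965 the expected counts are:
  agouti: 965 × 9/16 = 542.8125
  black: 965 × 3/16 = 180.9375
  albino: 965 × 4/16 = 241.25
χ² = Σ (O − E)² / E
  agouti: (581 − 542.8125)² / 542.8125 = 2.6865
  black: (153 − 180.9375)² / 180.9375 = 4.3137
  albino: (231 − 241.25)² / 241.25 = 0.4355
χ² = 2.6865 + 4.3137 + 0.4355 = 7.4357 ≈ 7.436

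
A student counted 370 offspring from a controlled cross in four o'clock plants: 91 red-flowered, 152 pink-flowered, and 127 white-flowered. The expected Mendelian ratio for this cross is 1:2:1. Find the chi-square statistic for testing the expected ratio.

Total ratio parts = 4. Expected numbers out of 370:
  red-flowered: 370 × 1/4 = 92.5
  pink-flowered: 370 × 2/4 = 185
  white-flowered: 370 × 1/4 = 92.5
χ² = Σ (O − E)² / E
  red-flowered: (91 − 92.5)² / 92.5 = 0.0243
  pink-flowered: (152 − 185)² / 185 = 5.8865
  white-flowered: (127 − 92.5)² / 92.5 = 12.8676
χ² = 0.0243 + 5.8865 + 12.8676 = 18.7784 ≈ 18.778

18.778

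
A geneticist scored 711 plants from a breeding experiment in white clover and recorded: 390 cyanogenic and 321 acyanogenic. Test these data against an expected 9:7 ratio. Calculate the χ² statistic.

Total ratio parts = 16. Expected numbers out of 711:
  cyanogenic: 711 × 9/16 = 399.9375
  acyanogenic: 711 × 7/16 = 311.0625
χ² = Σ (O − E)² / E
  cyanogenic: (390 − 399.9375)² / 399.9375 = 0.2469
  acyanogenic: (321 − 311.0625)² / 311.0625 = 0.3175
χ² = 0.2469 + 0.3175 = 0.5644 ≈ 0.564

0.564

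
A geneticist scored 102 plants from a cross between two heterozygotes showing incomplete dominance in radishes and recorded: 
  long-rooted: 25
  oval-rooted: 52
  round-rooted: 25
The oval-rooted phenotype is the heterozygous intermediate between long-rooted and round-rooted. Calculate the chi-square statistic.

0.039

With incomplete dominance, a heterozygote × heterozygote cross gives a 1:2:1 phenotypic ratio.
The 1:2:1 ratio has 4 parts, so with N = 102 the expected counts are:
  long-rooted: 102 × 1/4 = 25.5
  oval-rooted: 102 × 2/4 = 51
  round-rooted: 102 × 1/4 = 25.5
χ² = Σ (O − E)² / E
  long-rooted: (25 − 25.5)² / 25.5 = 0.0098
  oval-rooted: (52 − 51)² / 51 = 0.0196
  round-rooted: (25 − 25.5)² / 25.5 = 0.0098
χ² = 0.0098 + 0.0196 + 0.0098 = 0.0392 ≈ 0.039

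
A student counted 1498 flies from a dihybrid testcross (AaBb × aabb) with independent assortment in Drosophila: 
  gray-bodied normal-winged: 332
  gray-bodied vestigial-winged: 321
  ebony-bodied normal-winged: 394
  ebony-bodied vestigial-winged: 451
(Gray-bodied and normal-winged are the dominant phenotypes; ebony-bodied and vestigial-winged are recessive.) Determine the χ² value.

A dihybrid testcross with independent assortment gives a 1:1:1:1 ratio.
The 1:1:1:1 ratio has 4 parts, so with N = 1498 the expected counts are:
  gray-bodied normal-winged: 1498 × 1/4 = 374.5
  gray-bodied vestigial-winged: 1498 × 1/4 = 374.5
  ebony-bodied normal-winged: 1498 × 1/4 = 374.5
  ebony-bodied vestigial-winged: 1498 × 1/4 = 374.5
χ² = Σ (O − E)² / E
  gray-bodied normal-winged: (332 − 374.5)² / 374.5 = 4.8231
  gray-bodied vestigial-winged: (321 − 374.5)² / 374.5 = 7.6429
  ebony-bodied normal-winged: (394 − 374.5)² / 374.5 = 1.0154
  ebony-bodied vestigial-winged: (451 − 374.5)² / 374.5 = 15.6268
χ² = 4.8231 + 7.6429 + 1.0154 + 15.6268 = 29.1082 ≈ 29.108

29.108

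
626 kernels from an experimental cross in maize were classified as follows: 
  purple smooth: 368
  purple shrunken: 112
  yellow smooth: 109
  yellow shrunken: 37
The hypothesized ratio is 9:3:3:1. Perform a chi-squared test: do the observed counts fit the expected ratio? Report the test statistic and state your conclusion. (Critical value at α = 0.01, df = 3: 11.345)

The 9:3:3:1 ratio has 16 parts, so with N = 626 the expected counts are:
  purple smooth: 626 × 9/16 = 352.125
  purple shrunken: 626 × 3/16 = 117.375
  yellow smooth: 626 × 3/16 = 117.375
  yellow shrunken: 626 × 1/16 = 39.125
χ² = Σ (O − E)² / E
  purple smooth: (368 − 352.125)² / 352.125 = 0.7157
  purple shrunken: (112 − 117.375)² / 117.375 = 0.2461
  yellow smooth: (109 − 117.375)² / 117.375 = 0.5976
  yellow shrunken: (37 − 39.125)² / 39.125 = 0.1154
χ² = 0.7157 + 0.2461 + 0.5976 + 0.1154 = 1.6748 ≈ 1.675
Degrees of freedom = 4 − 1 = 3; critical value at α = 0.01 is 11.345.
Since 1.675 < 11.345, we fail to reject the null hypothesis — the data are consistent with the 9:3:3:1 ratio.

1.675; consistent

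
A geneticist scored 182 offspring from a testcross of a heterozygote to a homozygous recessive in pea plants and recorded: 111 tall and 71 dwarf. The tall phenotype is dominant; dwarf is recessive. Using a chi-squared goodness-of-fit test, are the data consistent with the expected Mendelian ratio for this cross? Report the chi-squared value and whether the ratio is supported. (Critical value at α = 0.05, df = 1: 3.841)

8.791; not consistent

A testcross of a heterozygote (Aa × aa) gives a 1:1 phenotypic ratio.
Total ratio parts = 2. Expected numbers out of 182:
  tall: 182 × 1/2 = 91
  dwarf: 182 × 1/2 = 91
χ² = Σ (O − E)² / E
  tall: (111 − 91)² / 91 = 4.3956
  dwarf: (71 − 91)² / 91 = 4.3956
χ² = 4.3956 + 4.3956 = 8.7912 ≈ 8.791
Degrees of freedom = 2 − 1 = 1; critical value at α = 0.05 is 3.841.
Since 8.791 > 3.841, we reject the null hypothesis — the data do not fit the 1:1 ratio.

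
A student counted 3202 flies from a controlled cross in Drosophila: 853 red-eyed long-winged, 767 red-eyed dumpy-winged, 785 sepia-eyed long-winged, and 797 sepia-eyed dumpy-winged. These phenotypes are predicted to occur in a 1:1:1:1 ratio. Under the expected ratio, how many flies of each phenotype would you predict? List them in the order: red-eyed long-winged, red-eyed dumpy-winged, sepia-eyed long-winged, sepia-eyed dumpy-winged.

800.5, 800.5, 800.5, 800.5

Under the 1:1:1:1 hypothesis (Σ ratio = 4, N = 3202):
  red-eyed long-winged: 3202 × 1/4 = 800.5
  red-eyed dumpy-winged: 3202 × 1/4 = 800.5
  sepia-eyed long-winged: 3202 × 1/4 = 800.5
  sepia-eyed dumpy-winged: 3202 × 1/4 = 800.5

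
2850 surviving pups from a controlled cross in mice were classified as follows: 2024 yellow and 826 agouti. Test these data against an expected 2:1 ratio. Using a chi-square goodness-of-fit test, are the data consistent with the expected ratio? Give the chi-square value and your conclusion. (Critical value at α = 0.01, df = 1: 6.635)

24.278; not consistent

Under the 2:1 hypothesis (Σ ratio = 3, N = 2850):
  yellow: 2850 × 2/3 = 1900
  agouti: 2850 × 1/3 = 950
χ² = Σ (O − E)² / E
  yellow: (2024 − 1900)² / 1900 = 8.0926
  agouti: (826 − 950)² / 950 = 16.1853
χ² = 8.0926 + 16.1853 = 24.2779 ≈ 24.278
Degrees of freedom = 2 − 1 = 1; critical value at α = 0.01 is 6.635.
Since 24.278 > 6.635, we reject the null hypothesis — the data do not fit the 2:1 ratio.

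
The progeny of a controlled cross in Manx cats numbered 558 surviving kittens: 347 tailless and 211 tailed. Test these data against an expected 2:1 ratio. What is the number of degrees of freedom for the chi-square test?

A goodness-of-fit test with 2 phenotype classes has df = 2 − 1 = 1.

1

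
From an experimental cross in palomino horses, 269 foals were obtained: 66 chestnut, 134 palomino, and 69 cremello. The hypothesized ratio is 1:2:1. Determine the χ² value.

0.071

Total ratio parts = 4. Expected numbers out of 269:
  chestnut: 269 × 1/4 = 67.25
  palomino: 269 × 2/4 = 134.5
  cremello: 269 × 1/4 = 67.25
χ² = Σ (O − E)² / E
  chestnut: (66 − 67.25)² / 67.25 = 0.0232
  palomino: (134 − 134.5)² / 134.5 = 0.0019
  cremello: (69 − 67.25)² / 67.25 = 0.0455
χ² = 0.0232 + 0.0019 + 0.0455 = 0.0706 ≈ 0.071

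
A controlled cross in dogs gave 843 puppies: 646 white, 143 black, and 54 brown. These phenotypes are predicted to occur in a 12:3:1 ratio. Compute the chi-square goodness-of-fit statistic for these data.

1.767

Total ratio parts = 16. Expected numbers out of 843:
  white: 843 × 12/16 = 632.25
  black: 843 × 3/16 = 158.0625
  brown: 843 × 1/16 = 52.6875
χ² = Σ (O − E)² / E
  white: (646 − 632.25)² / 632.25 = 0.2990
  black: (143 − 158.0625)² / 158.0625 = 1.4354
  brown: (54 − 52.6875)² / 52.6875 = 0.0327
χ² = 0.2990 + 1.4354 + 0.0327 = 1.7671 ≈ 1.767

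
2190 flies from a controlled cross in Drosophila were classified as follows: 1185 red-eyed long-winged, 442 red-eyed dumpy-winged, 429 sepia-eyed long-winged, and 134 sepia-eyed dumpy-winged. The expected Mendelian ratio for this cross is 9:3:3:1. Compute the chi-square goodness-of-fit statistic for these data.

5.064

Expected counts for N = 2190 under a 9:3:3:1 ratio (total parts = 16):
  red-eyed long-winged: 2190 × 9/16 = 1231.875
  red-eyed dumpy-winged: 2190 × 3/16 = 410.625
  sepia-eyed long-winged: 2190 × 3/16 = 410.625
  sepia-eyed dumpy-winged: 2190 × 1/16 = 136.875
χ² = Σ (O − E)² / E
  red-eyed long-winged: (1185 − 1231.875)² / 1231.875 = 1.7837
  red-eyed dumpy-winged: (442 − 410.625)² / 410.625 = 2.3973
  sepia-eyed long-winged: (429 − 410.625)² / 410.625 = 0.8223
  sepia-eyed dumpy-winged: (134 − 136.875)² / 136.875 = 0.0604
χ² = 1.7837 + 2.3973 + 0.8223 + 0.0604 = 5.0637 ≈ 5.064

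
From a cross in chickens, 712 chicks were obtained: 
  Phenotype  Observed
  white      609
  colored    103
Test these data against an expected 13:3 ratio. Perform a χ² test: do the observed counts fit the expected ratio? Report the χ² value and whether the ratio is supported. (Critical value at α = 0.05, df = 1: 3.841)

The 13:3 ratio has 16 parts, so with N = 712 the expected counts are:
  white: 712 × 13/16 = 578.5
  colored: 712 × 3/16 = 133.5
χ² = Σ (O − E)² / E
  white: (609 − 578.5)² / 578.5 = 1.6080
  colored: (103 − 133.5)² / 133.5 = 6.9682
χ² = 1.6080 + 6.9682 = 8.5762 ≈ 8.576
Degrees of freedom = 2 − 1 = 1; critical value at α = 0.05 is 3.841.
Since 8.576 > 3.841, we reject the null hypothesis — the data do not fit the 13:3 ratio.

8.576; not consistent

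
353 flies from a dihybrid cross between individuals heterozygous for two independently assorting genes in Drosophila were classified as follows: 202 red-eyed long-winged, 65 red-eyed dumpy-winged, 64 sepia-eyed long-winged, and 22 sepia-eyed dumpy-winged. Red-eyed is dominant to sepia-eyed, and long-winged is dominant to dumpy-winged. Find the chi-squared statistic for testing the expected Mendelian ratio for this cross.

0.153

A dihybrid F₂ with independent assortment and complete dominance at both loci gives a 9:3:3:1 phenotypic ratio.
The 9:3:3:1 ratio has 16 parts, so with N = 353 the expected counts are:
  red-eyed long-winged: 353 × 9/16 = 198.5625
  red-eyed dumpy-winged: 353 × 3/16 = 66.1875
  sepia-eyed long-winged: 353 × 3/16 = 66.1875
  sepia-eyed dumpy-winged: 353 × 1/16 = 22.0625
χ² = Σ (O − E)² / E
  red-eyed long-winged: (202 − 198.5625)² / 198.5625 = 0.0595
  red-eyed dumpy-winged: (65 − 66.1875)² / 66.1875 = 0.0213
  sepia-eyed long-winged: (64 − 66.1875)² / 66.1875 = 0.0723
  sepia-eyed dumpy-winged: (22 − 22.0625)² / 22.0625 = 0.0002
χ² = 0.0595 + 0.0213 + 0.0723 + 0.0002 = 0.1533 ≈ 0.153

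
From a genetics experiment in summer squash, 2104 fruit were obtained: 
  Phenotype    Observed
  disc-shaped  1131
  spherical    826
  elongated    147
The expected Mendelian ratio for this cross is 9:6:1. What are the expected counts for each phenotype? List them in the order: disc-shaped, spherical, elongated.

1183.5, 789, 131.5

Expected counts for N = 2104 under a 9:6:1 ratio (total parts = 16):
  disc-shaped: 2104 × 9/16 = 1183.5
  spherical: 2104 × 6/16 = 789
  elongated: 2104 × 1/16 = 131.5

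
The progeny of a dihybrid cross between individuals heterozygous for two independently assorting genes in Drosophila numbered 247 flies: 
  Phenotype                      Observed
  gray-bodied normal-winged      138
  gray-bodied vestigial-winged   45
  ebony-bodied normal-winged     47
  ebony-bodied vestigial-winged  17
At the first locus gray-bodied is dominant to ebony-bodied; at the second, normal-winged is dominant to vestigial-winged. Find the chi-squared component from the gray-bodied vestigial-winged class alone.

A dihybrid F₂ with independent assortment and complete dominance at both loci gives a 9:3:3:1 phenotypic ratio.
Under the 9:3:3:1 hypothesis (Σ ratio = 16, N = 247):
  gray-bodied normal-winged: 247 × 9/16 = 138.9375
  gray-bodied vestigial-winged: 247 × 3/16 = 46.3125
  ebony-bodied normal-winged: 247 × 3/16 = 46.3125
  ebony-bodied vestigial-winged: 247 × 1/16 = 15.4375
Contribution of gray-bodied vestigial-winged: (45 − 46.3125)² / 46.3125 = 0.0372

0.037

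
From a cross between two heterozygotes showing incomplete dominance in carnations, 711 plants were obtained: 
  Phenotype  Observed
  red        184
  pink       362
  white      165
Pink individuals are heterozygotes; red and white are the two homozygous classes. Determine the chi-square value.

1.253

With incomplete dominance, a heterozygote × heterozygote cross gives a 1:2:1 phenotypic ratio.
Under the 1:2:1 hypothesis (Σ ratio = 4, N = 711):
  red: 711 × 1/4 = 177.75
  pink: 711 × 2/4 = 355.5
  white: 711 × 1/4 = 177.75
χ² = Σ (O − E)² / E
  red: (184 − 177.75)² / 177.75 = 0.2198
  pink: (362 − 355.5)² / 355.5 = 0.1188
  white: (165 − 177.75)² / 177.75 = 0.9146
χ² = 0.2198 + 0.1188 + 0.9146 = 1.2532 ≈ 1.253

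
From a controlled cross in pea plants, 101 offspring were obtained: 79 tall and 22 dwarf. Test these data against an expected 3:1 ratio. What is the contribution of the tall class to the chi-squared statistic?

0.139

The 3:1 ratio has 4 parts, so with N = 101 the expected counts are:
  tall: 101 × 3/4 = 75.75
  dwarf: 101 × 1/4 = 25.25
Contribution of tall: (79 − 75.75)² / 75.75 = 0.1394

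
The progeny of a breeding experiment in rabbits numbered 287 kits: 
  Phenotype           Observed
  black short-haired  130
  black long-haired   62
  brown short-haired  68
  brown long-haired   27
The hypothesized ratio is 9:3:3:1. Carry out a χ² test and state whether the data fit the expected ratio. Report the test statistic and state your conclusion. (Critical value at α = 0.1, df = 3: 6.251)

15.687; not consistent

The 9:3:3:1 ratio has 16 parts, so with N = 287 the expected counts are:
  black short-haired: 287 × 9/16 = 161.4375
  black long-haired: 287 × 3/16 = 53.8125
  brown short-haired: 287 × 3/16 = 53.8125
  brown long-haired: 287 × 1/16 = 17.9375
χ² = Σ (O − E)² / E
  black short-haired: (130 − 161.4375)² / 161.4375 = 6.1220
  black long-haired: (62 − 53.8125)² / 53.8125 = 1.2457
  brown short-haired: (68 − 53.8125)² / 53.8125 = 3.7405
  brown long-haired: (27 − 17.9375)² / 17.9375 = 4.5786
χ² = 6.1220 + 1.2457 + 3.7405 + 4.5786 = 15.6868 ≈ 15.687
Degrees of freedom = 4 − 1 = 3; critical value at α = 0.1 is 6.251.
Since 15.687 > 6.251, we reject the null hypothesis — the data do not fit the 9:3:3:1 ratio.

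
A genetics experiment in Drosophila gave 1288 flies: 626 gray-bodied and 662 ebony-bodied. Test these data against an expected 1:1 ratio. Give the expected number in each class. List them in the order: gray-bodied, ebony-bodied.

Under the 1:1 hypothesis (Σ ratio = 2, N = 1288):
  gray-bodied: 1288 × 1/2 = 644
  ebony-bodied: 1288 × 1/2 = 644

644, 644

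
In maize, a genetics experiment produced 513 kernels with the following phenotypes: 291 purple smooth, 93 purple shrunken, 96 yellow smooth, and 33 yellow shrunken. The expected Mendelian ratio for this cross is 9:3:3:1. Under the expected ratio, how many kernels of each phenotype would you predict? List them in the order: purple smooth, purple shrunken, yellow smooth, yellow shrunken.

288.5625, 96.1875, 96.1875, 32.0625

Total ratio parts = 16. Expected numbers out of 513:
  purple smooth: 513 × 9/16 = 288.5625
  purple shrunken: 513 × 3/16 = 96.1875
  yellow smooth: 513 × 3/16 = 96.1875
  yellow shrunken: 513 × 1/16 = 32.0625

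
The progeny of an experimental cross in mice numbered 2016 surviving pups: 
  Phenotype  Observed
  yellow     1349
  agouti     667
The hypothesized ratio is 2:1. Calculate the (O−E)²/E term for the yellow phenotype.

The 2:1 ratio has 3 parts, so with N = 2016 the expected counts are:
  yellow: 2016 × 2/3 = 1344
  agouti: 2016 × 1/3 = 672
Contribution of yellow: (1349 − 1344)² / 1344 = 0.0186

0.019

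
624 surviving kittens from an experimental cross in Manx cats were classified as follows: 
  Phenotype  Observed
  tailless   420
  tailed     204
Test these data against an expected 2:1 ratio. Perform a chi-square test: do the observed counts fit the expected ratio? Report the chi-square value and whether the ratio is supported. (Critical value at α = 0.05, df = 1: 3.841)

Total ratio parts = 3. Expected numbers out of 624:
  tailless: 624 × 2/3 = 416
  tailed: 624 × 1/3 = 208
χ² = Σ (O − E)² / E
  tailless: (420 − 416)² / 416 = 0.0385
  tailed: (204 − 208)² / 208 = 0.0769
χ² = 0.0385 + 0.0769 = 0.1154 ≈ 0.115
Degrees of freedom = 2 − 1 = 1; critical value at α = 0.05 is 3.841.
Since 0.115 < 3.841, we fail to reject the null hypothesis — the data are consistent with the 2:1 ratio.

0.115; consistent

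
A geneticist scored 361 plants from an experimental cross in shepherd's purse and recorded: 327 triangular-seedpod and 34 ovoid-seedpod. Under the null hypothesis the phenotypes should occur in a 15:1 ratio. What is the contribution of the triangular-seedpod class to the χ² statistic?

Expected counts for N = 361 under a 15:1 ratio (total parts = 16):
  triangular-seedpod: 361 × 15/16 = 338.4375
  ovoid-seedpod: 361 × 1/16 = 22.5625
Contribution of triangular-seedpod: (327 − 338.4375)² / 338.4375 = 0.3865

0.387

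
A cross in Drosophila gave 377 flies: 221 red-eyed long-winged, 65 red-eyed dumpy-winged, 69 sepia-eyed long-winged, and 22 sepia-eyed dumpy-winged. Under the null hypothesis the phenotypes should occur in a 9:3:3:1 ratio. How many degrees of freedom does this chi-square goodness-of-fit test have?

3

A goodness-of-fit test with 4 phenotype classes has df = 4 − 1 = 3.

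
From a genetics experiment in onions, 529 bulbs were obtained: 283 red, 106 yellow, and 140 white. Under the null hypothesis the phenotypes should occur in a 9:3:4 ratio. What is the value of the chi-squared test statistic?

Under the 9:3:4 hypothesis (Σ ratio = 16, N = 529):
  red: 529 × 9/16 = 297.5625
  yellow: 529 × 3/16 = 99.1875
  white: 529 × 4/16 = 132.25
χ² = Σ (O − E)² / E
  red: (283 − 297.5625)² / 297.5625 = 0.7127
  yellow: (106 − 99.1875)² / 99.1875 = 0.4679
  white: (140 − 132.25)² / 132.25 = 0.4542
χ² = 0.7127 + 0.4679 + 0.4542 = 1.6348 ≈ 1.635

1.635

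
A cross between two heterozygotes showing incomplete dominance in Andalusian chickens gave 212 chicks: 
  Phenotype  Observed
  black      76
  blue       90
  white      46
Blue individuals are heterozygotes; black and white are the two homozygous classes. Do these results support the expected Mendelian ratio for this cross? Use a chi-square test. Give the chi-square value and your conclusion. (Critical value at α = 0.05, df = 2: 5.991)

With incomplete dominance, a heterozygote × heterozygote cross gives a 1:2:1 phenotypic ratio.
Total ratio parts = 4. Expected numbers out of 212:
  black: 212 × 1/4 = 53
  blue: 212 × 2/4 = 106
  white: 212 × 1/4 = 53
χ² = Σ (O − E)² / E
  black: (76 − 53)² / 53 = 9.9811
  blue: (90 − 106)² / 106 = 2.4151
  white: (46 − 53)² / 53 = 0.9245
χ² = 9.9811 + 2.4151 + 0.9245 = 13.3207 ≈ 13.321
Degrees of freedom = 3 − 1 = 2; critical value at α = 0.05 is 5.991.
Since 13.321 > 5.991, we reject the null hypothesis — the data do not fit the 1:2:1 ratio.

13.321; not consistent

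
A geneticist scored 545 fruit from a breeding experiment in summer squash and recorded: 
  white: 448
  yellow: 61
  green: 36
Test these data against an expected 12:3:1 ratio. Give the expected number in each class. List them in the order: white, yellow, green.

408.75, 102.1875, 34.0625

Expected counts for N = 545 under a 12:3:1 ratio (total parts = 16):
  white: 545 × 12/16 = 408.75
  yellow: 545 × 3/16 = 102.1875
  green: 545 × 1/16 = 34.0625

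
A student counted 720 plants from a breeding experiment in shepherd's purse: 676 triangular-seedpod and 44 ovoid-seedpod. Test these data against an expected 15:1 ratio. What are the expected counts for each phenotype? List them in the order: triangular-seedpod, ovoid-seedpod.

Under the 15:1 hypothesis (Σ ratio = 16, N = 720):
  triangular-seedpod: 720 × 15/16 = 675
  ovoid-seedpod: 720 × 1/16 = 45

675, 45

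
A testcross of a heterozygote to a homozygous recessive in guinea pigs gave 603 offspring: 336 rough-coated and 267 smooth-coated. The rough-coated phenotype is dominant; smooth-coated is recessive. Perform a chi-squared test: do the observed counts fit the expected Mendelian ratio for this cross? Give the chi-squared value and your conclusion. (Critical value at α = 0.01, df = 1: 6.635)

A testcross of a heterozygote (Aa × aa) gives a 1:1 phenotypic ratio.
Under the 1:1 hypothesis (Σ ratio = 2, N = 603):
  rough-coated: 603 × 1/2 = 301.5
  smooth-coated: 603 × 1/2 = 301.5
χ² = Σ (O − E)² / E
  rough-coated: (336 − 301.5)² / 301.5 = 3.9478
  smooth-coated: (267 − 301.5)² / 301.5 = 3.9478
χ² = 3.9478 + 3.9478 = 7.8956 ≈ 7.896
Degrees of freedom = 2 − 1 = 1; critical value at α = 0.01 is 6.635.
Since 7.896 > 6.635, we reject the null hypothesis — the data do not fit the 1:1 ratio.

7.896; not consistent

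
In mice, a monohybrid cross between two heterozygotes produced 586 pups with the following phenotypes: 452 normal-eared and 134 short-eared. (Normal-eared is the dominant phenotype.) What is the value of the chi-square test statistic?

For a monohybrid cross between heterozygotes with complete dominance, the expected phenotypic ratio is 3:1.
Expected counts for N = 586 under a 3:1 ratio (total parts = 4):
  normal-eared: 586 × 3/4 = 439.5
  short-eared: 586 × 1/4 = 146.5
χ² = Σ (O − E)² / E
  normal-eared: (452 − 439.5)² / 439.5 = 0.3555
  short-eared: (134 − 146.5)² / 146.5 = 1.0666
χ² = 0.3555 + 1.0666 = 1.4221 ≈ 1.422

1.422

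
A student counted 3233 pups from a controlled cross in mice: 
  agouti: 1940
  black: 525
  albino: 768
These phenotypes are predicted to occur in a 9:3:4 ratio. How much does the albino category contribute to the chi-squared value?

Under the 9:3:4 hypothesis (Σ ratio = 16, N = 3233):
  agouti: 3233 × 9/16 = 1818.5625
  black: 3233 × 3/16 = 606.1875
  albino: 3233 × 4/16 = 808.25
Contribution of albino: (768 − 808.25)² / 808.25 = 2.0044

2.004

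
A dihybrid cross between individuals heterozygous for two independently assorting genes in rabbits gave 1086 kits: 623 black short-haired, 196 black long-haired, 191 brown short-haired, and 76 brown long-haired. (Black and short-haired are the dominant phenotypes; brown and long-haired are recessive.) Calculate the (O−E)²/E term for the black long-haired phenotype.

0.286

A dihybrid F₂ with independent assortment and complete dominance at both loci gives a 9:3:3:1 phenotypic ratio.
Expected counts for N = 1086 under a 9:3:3:1 ratio (total parts = 16):
  black short-haired: 1086 × 9/16 = 610.875
  black long-haired: 1086 × 3/16 = 203.625
  brown short-haired: 1086 × 3/16 = 203.625
  brown long-haired: 1086 × 1/16 = 67.875
Contribution of black long-haired: (196 − 203.625)² / 203.625 = 0.2855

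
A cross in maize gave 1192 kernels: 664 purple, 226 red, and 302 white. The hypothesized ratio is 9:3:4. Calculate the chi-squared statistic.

0.145

Expected counts for N = 1192 under a 9:3:4 ratio (total parts = 16):
  purple: 1192 × 9/16 = 670.5
  red: 1192 × 3/16 = 223.5
  white: 1192 × 4/16 = 298
χ² = Σ (O − E)² / E
  purple: (664 − 670.5)² / 670.5 = 0.0630
  red: (226 − 223.5)² / 223.5 = 0.0280
  white: (302 − 298)² / 298 = 0.0537
χ² = 0.0630 + 0.0280 + 0.0537 = 0.1447 ≈ 0.145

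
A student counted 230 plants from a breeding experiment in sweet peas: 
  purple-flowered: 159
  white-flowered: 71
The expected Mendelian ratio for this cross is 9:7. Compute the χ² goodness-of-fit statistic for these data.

15.506

The 9:7 ratio has 16 parts, so with N = 230 the expected counts are:
  purple-flowered: 230 × 9/16 = 129.375
  white-flowered: 230 × 7/16 = 100.625
χ² = Σ (O − E)² / E
  purple-flowered: (159 − 129.375)² / 129.375 = 6.7837
  white-flowered: (71 − 100.625)² / 100.625 = 8.7219
χ² = 6.7837 + 8.7219 = 15.5056 ≈ 15.506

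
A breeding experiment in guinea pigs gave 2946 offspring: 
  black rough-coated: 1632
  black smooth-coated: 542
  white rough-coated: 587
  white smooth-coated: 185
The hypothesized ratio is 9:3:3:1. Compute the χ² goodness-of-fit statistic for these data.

2.750

The 9:3:3:1 ratio has 16 parts, so with N = 2946 the expected counts are:
  black rough-coated: 2946 × 9/16 = 1657.125
  black smooth-coated: 2946 × 3/16 = 552.375
  white rough-coated: 2946 × 3/16 = 552.375
  white smooth-coated: 2946 × 1/16 = 184.125
χ² = Σ (O − E)² / E
  black rough-coated: (1632 − 1657.125)² / 1657.125 = 0.3809
  black smooth-coated: (542 − 552.375)² / 552.375 = 0.1949
  white rough-coated: (587 − 552.375)² / 552.375 = 2.1704
  white smooth-coated: (185 − 184.125)² / 184.125 = 0.0042
χ² = 0.3809 + 0.1949 + 2.1704 + 0.0042 = 2.7504 ≈ 2.750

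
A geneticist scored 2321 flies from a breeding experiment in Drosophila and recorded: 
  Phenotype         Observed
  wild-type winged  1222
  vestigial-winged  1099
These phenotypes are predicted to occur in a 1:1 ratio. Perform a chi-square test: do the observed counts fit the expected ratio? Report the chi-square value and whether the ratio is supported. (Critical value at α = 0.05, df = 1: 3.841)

Expected counts for N = 2321 under a 1:1 ratio (total parts = 2):
  wild-type winged: 2321 × 1/2 = 1160.5
  vestigial-winged: 2321 × 1/2 = 1160.5
χ² = Σ (O − E)² / E
  wild-type winged: (1222 − 1160.5)² / 1160.5 = 3.2592
  vestigial-winged: (1099 − 1160.5)² / 1160.5 = 3.2592
χ² = 3.2592 + 3.2592 = 6.5184 ≈ 6.518
Degrees of freedom = 2 − 1 = 1; critical value at α = 0.05 is 3.841.
Since 6.518 > 3.841, we reject the null hypothesis — the data do not fit the 1:1 ratio.

6.518; not consistent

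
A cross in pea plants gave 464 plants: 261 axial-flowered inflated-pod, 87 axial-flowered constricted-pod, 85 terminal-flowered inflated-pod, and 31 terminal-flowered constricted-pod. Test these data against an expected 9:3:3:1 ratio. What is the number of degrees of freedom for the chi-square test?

3

A goodness-of-fit test with 4 phenotype classes has df = 4 − 1 = 3.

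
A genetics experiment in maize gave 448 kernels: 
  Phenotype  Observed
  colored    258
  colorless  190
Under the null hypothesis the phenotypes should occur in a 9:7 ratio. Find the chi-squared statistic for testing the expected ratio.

0.327

Expected counts for N = 448 under a 9:7 ratio (total parts = 16):
  colored: 448 × 9/16 = 252
  colorless: 448 × 7/16 = 196
χ² = Σ (O − E)² / E
  colored: (258 − 252)² / 252 = 0.1429
  colorless: (190 − 196)² / 196 = 0.1837
χ² = 0.1429 + 0.1837 = 0.3266 ≈ 0.327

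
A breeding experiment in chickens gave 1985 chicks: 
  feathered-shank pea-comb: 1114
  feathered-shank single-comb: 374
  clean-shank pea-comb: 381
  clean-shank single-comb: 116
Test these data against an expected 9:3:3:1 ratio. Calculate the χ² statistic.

The 9:3:3:1 ratio has 16 parts, so with N = 1985 the expected counts are:
  feathered-shank pea-comb: 1985 × 9/16 = 1116.5625
  feathered-shank single-comb: 1985 × 3/16 = 372.1875
  clean-shank pea-comb: 1985 × 3/16 = 372.1875
  clean-shank single-comb: 1985 × 1/16 = 124.0625
χ² = Σ (O − E)² / E
  feathered-shank pea-comb: (1114 − 1116.5625)² / 1116.5625 = 0.0059
  feathered-shank single-comb: (374 − 372.1875)² / 372.1875 = 0.0088
  clean-shank pea-comb: (381 − 372.1875)² / 372.1875 = 0.2087
  clean-shank single-comb: (116 − 124.0625)² / 124.0625 = 0.5240
χ² = 0.0059 + 0.0088 + 0.2087 + 0.5240 = 0.7474 ≈ 0.747

0.747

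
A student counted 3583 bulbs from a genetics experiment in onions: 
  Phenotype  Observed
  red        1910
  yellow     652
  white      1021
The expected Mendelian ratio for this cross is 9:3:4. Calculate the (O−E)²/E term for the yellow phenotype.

0.584

The 9:3:4 ratio has 16 parts, so with N = 3583 the expected counts are:
  red: 3583 × 9/16 = 2015.4375
  yellow: 3583 × 3/16 = 671.8125
  white: 3583 × 4/16 = 895.75
Contribution of yellow: (652 − 671.8125)² / 671.8125 = 0.5843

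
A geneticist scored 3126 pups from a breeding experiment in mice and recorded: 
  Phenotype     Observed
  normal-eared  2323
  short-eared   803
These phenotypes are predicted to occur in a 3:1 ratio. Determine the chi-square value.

Expected counts for N = 3126 under a 3:1 ratio (total parts = 4):
  normal-eared: 3126 × 3/4 = 2344.5
  short-eared: 3126 × 1/4 = 781.5
χ² = Σ (O − E)² / E
  normal-eared: (2323 − 2344.5)² / 2344.5 = 0.1972
  short-eared: (803 − 781.5)² / 781.5 = 0.5915
χ² = 0.1972 + 0.5915 = 0.7887 ≈ 0.789

0.789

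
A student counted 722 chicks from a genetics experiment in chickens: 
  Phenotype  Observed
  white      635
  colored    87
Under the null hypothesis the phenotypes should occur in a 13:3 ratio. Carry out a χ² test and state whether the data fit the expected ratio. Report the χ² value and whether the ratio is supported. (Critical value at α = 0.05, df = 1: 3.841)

Under the 13:3 hypothesis (Σ ratio = 16, N = 722):
  white: 722 × 13/16 = 586.625
  colored: 722 × 3/16 = 135.375
χ² = Σ (O − E)² / E
  white: (635 − 586.625)² / 586.625 = 3.9892
  colored: (87 − 135.375)² / 135.375 = 17.2864
χ² = 3.9892 + 17.2864 = 21.2756 ≈ 21.276
Degrees of freedom = 2 − 1 = 1; critical value at α = 0.05 is 3.841.
Since 21.276 > 3.841, we reject the null hypothesis — the data do not fit the 13:3 ratio.

21.276; not consistent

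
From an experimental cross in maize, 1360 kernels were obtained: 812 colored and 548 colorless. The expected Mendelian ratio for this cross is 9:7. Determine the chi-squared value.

6.600

Under the 9:7 hypothesis (Σ ratio = 16, N = 1360):
  colored: 1360 × 9/16 = 765
  colorless: 1360 × 7/16 = 595
χ² = Σ (O − E)² / E
  colored: (812 − 765)² / 765 = 2.8876
  colorless: (548 − 595)² / 595 = 3.7126
χ² = 2.8876 + 3.7126 = 6.6002 ≈ 6.600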